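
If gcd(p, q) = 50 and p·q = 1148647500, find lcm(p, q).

For any two positive integers, gcd × lcm equals their product. Hence lcm = 1148647500 / 50 = 22972950.

22972950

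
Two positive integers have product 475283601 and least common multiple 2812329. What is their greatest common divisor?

gcd·lcm = product, so gcd = 475283601/2812329 = 169.

169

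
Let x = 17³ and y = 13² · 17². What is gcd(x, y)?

min exponent per shared prime: 17² = 289

289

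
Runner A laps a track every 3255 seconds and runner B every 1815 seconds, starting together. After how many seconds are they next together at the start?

393855

gcd first: 3255 = 1·1815 + 1440; 1815 = 1·1440 + 375; 1440 = 3·375 + 315; 375 = 1·315 + 60; 315 = 5·60 + 15; 60 = 4·15 + 0 → gcd = 15
lcm = 3255·1815/gcd = 5907825/15 = 393855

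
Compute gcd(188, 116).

4

Euclid: 188 = 1·116 + 72; 116 = 1·72 + 44; 72 = 1·44 + 28; 44 = 1·28 + 16; 28 = 1·16 + 12; 16 = 1·12 + 4; 12 = 3·4 + 0. Last nonzero remainder: 4.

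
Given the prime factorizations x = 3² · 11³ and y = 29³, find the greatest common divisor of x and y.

min exponent per shared prime: (none) = 1

1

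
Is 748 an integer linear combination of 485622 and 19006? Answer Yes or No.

Yes

gcd(485622, 19006): 485622 = 25·19006 + 10472; 19006 = 1·10472 + 8534; 10472 = 1·8534 + 1938; 8534 = 4·1938 + 782; 1938 = 2·782 + 374; 782 = 2·374 + 34; 374 = 11·34 + 0 → 34
34 divides 748, so a solution exists.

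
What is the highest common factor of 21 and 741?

21 = 3 · 7
741 = 3 · 13 · 19
Common: 3 = 3

3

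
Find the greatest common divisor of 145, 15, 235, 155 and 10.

gcd(145, 15): 145 = 9·15 + 10; 15 = 1·10 + 5; 10 = 2·5 + 0 → 5
gcd(5, 235): 235 = 47·5 + 0 → 5
gcd(5, 155): 155 = 31·5 + 0 → 5
gcd(5, 10): 10 = 2·5 + 0 → 5

5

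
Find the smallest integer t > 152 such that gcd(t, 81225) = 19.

81225 = 19·4275. Any t with gcd(t, 81225) = 19 is a multiple of 19, say 19s, with s coprime to 4275.
Need s > 152/19, so s ≥ 9. First s ≥ 9 with gcd(s, 4275) = 1 is s = 11. Thus t = 19·11 = 209.

209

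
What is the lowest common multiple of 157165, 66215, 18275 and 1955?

157165 = 5 · 17 · 43²; 66215 = 5 · 17 · 19 · 41; 18275 = 5² · 17 · 43; 1955 = 5 · 17 · 23
lcm takes max exponent of each prime: 5² · 17 · 19 · 23 · 41 · 43² = 14079626525

14079626525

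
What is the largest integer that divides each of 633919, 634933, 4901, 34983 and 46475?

gcd(633919, 634933): 634933 = 1·633919 + 1014; 633919 = 625·1014 + 169; 1014 = 6·169 + 0 → 169
gcd(169, 4901): 4901 = 29·169 + 0 → 169
gcd(169, 34983): 34983 = 207·169 + 0 → 169
gcd(169, 46475): 46475 = 275·169 + 0 → 169

169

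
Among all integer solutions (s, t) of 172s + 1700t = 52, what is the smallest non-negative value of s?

Reduce mod 1700: 172s ≡ 52 (mod 1700). With g = gcd(172, 1700) = 4 dividing 52, divide through: 43s ≡ 13 (mod 425).
Since gcd(43, 425) = 1, s ≡ 13·(43)⁻¹ ≡ 366 (mod 425). Smallest non-negative: 366.

366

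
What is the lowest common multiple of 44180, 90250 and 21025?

44180 = 2² · 5 · 47²; 90250 = 2 · 5³ · 19²; 21025 = 5² · 29²
lcm takes max exponent of each prime: 2² · 5³ · 19² · 29² · 47² = 335327304500

335327304500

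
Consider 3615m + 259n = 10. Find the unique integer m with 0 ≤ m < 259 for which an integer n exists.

211

Reduce mod 259: 3615m ≡ 10 (mod 259). With g = gcd(3615, 259) = 1 dividing 10, divide through: 3615m ≡ 10 (mod 259).
Since gcd(3615, 259) = 1, m ≡ 10·(3615)⁻¹ ≡ 211 (mod 259). Smallest non-negative: 211.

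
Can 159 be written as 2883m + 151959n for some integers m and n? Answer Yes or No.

Yes

gcd(2883, 151959): 151959 = 52·2883 + 2043; 2883 = 1·2043 + 840; 2043 = 2·840 + 363; 840 = 2·363 + 114; 363 = 3·114 + 21; 114 = 5·21 + 9; 21 = 2·9 + 3; 9 = 3·3 + 0 → 3
3 divides 159, so a solution exists.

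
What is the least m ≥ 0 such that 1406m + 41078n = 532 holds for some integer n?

Reduce mod 41078: 1406m ≡ 532 (mod 41078). With g = gcd(1406, 41078) = 38 dividing 532, divide through: 37m ≡ 14 (mod 1081).
Since gcd(37, 1081) = 1, m ≡ 14·(37)⁻¹ ≡ 760 (mod 1081). Smallest non-negative: 760.

760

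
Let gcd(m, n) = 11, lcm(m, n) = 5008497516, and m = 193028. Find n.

m·n = gcd·lcm = 11·5008497516 = 55093472676, so n = 55093472676/193028 = 285417.

285417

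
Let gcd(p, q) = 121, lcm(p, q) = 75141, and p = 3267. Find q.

2783

Using pq = gcd(p,q)·lcm(p,q) = 121·75141 = 9092061, we get q = 9092061/3267 = 2783.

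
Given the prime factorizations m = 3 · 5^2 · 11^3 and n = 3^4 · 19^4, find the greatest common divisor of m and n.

min exponent per shared prime: 3 = 3

3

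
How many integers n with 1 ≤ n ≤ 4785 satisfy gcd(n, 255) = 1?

2402

255 = 3·5·17. Inclusion–exclusion on these primes:
4785 − ⌊4785/3⌋ − ⌊4785/5⌋ − ⌊4785/17⌋ + ⌊4785/15⌋ + ⌊4785/51⌋ + ⌊4785/85⌋ − ⌊4785/255⌋ = 2402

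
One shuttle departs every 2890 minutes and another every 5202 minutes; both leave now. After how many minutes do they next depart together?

26010

2890 = 2 · 5 · 17²; 5202 = 2 · 3² · 17²
max exponents: 2 · 3² · 5 · 17² = 26010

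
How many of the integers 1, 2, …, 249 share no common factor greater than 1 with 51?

156

Prime factors of 51: 3, 17. Count integers ≤ 249 divisible by none of them.
By inclusion–exclusion: 249 − ⌊249/3⌋ − ⌊249/17⌋ + ⌊249/51⌋ = 156.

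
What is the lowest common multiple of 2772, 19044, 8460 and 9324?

12750243660

lcm(2772, 19044) = 2772·19044/gcd = 52789968/36 = 1466388
lcm(1466388, 8460) = 1466388·8460/gcd = 12405642480/36 = 344601180
lcm(344601180, 9324) = 344601180·9324/gcd = 3213061402320/252 = 12750243660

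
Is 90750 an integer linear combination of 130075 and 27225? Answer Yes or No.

By Bézout, 130075s − 27225t = 90750 has integer solutions iff gcd(130075, 27225) | 90750.
Euclid: 130075 = 4·27225 + 21175; 27225 = 1·21175 + 6050; 21175 = 3·6050 + 3025; 6050 = 2·3025 + 0. gcd = 3025; 90750 mod 3025 = 0. Yes.

Yes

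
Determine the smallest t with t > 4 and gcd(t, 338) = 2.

Multiples of 2 above 4: 2·3, 2·4, … . Need the cofactor coprime to 338/2 = 169.
Checking s = 3, 4, … the first with gcd(s, 169) = 1 is s = 3, giving 6.

6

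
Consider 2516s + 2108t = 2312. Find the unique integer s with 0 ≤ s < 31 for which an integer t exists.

gcd(2516, 2108) = 68 (Euclid: 2516 = 1·2108 + 408; 2108 = 5·408 + 68; 408 = 6·68 + 0), and 68 | 2312.
Extended Euclid: 2516·(-5) + 2108·(6) = 68. Scale by 34: s₀ = -170.
General solution s = s₀ + 31k; reducing mod 31 gives s = 16 (and t = -18).

16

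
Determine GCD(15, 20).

5

Euclid: 20 = 1·15 + 5; 15 = 3·5 + 0. Last nonzero remainder: 5.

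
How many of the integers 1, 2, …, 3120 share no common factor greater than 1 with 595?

2014

595 = 5·7·17. Inclusion–exclusion on these primes:
3120 − ⌊3120/5⌋ − ⌊3120/7⌋ − ⌊3120/17⌋ + ⌊3120/35⌋ + ⌊3120/85⌋ + ⌊3120/119⌋ − ⌊3120/595⌋ = 2014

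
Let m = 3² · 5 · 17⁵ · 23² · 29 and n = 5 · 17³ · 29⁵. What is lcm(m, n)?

max exponent per prime: 3² · 5 · 17⁵ · 23² · 29⁵ = 693270598451921865

693270598451921865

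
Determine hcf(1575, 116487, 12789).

63

1575 = 3² · 5² · 7; 116487 = 3² · 7 · 43²; 12789 = 3² · 7² · 29
gcd takes min exponent of each prime: 3² · 7 = 63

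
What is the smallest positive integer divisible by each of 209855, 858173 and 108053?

24402149255

lcm(209855, 858173) = 209855·858173/gcd = 180091894915/893 = 201670655
lcm(201670655, 108053) = 201670655·108053/gcd = 21791119284715/893 = 24402149255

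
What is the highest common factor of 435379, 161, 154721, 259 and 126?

435379 = 7 · 37 · 41²; 161 = 7 · 23; 154721 = 7 · 23 · 31²; 259 = 7 · 37; 126 = 2 · 3² · 7
gcd takes min exponent of each prime: 7 = 7

7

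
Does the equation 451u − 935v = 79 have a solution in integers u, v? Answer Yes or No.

By Bézout, 451u − 935v = 79 has integer solutions iff gcd(451, 935) | 79.
Euclid: 935 = 2·451 + 33; 451 = 13·33 + 22; 33 = 1·22 + 11; 22 = 2·11 + 0. gcd = 11; 79 mod 11 = 2. No.

No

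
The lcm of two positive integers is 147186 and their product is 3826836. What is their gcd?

From gcd × lcm = uv: gcd = 3826836 / 147186 = 26.

26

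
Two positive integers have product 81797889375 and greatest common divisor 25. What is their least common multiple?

3271915575

For any two positive integers, gcd × lcm equals their product. Hence lcm = 81797889375 / 25 = 3271915575.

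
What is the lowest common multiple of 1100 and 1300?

14300

1100 = 2² · 5² · 11; 1300 = 2² · 5² · 13
max exponents: 2² · 5² · 11 · 13 = 14300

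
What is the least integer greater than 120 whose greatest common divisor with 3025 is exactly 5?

3025 = 5·605. Any x with gcd(x, 3025) = 5 is a multiple of 5, say 5s, with s coprime to 605.
Need s > 120/5, so s ≥ 25. First s ≥ 25 with gcd(s, 605) = 1 is s = 26. Thus x = 5·26 = 130.

130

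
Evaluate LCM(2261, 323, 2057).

lcm(2261, 323) = 2261·323/gcd = 730303/323 = 2261
lcm(2261, 2057) = 2261·2057/gcd = 4650877/17 = 273581

273581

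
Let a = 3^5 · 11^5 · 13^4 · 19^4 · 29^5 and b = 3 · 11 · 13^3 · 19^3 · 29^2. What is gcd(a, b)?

418216145919

min exponent per shared prime: 3 · 11 · 13^3 · 19^3 · 29^2 = 418216145919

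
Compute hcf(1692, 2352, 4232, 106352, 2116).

gcd(1692, 2352): 2352 = 1·1692 + 660; 1692 = 2·660 + 372; 660 = 1·372 + 288; 372 = 1·288 + 84; 288 = 3·84 + 36; 84 = 2·36 + 12; 36 = 3·12 + 0 → 12
gcd(12, 4232): 4232 = 352·12 + 8; 12 = 1·8 + 4; 8 = 2·4 + 0 → 4
gcd(4, 106352): 106352 = 26588·4 + 0 → 4
gcd(4, 2116): 2116 = 529·4 + 0 → 4

4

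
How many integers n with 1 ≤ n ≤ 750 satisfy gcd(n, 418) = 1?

418 = 2·11·19. Inclusion–exclusion on these primes:
750 − ⌊750/2⌋ − ⌊750/11⌋ − ⌊750/19⌋ + ⌊750/22⌋ + ⌊750/38⌋ + ⌊750/209⌋ − ⌊750/418⌋ = 323

323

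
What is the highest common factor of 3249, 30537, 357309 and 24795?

gcd(3249, 30537): 30537 = 9·3249 + 1296; 3249 = 2·1296 + 657; 1296 = 1·657 + 639; 657 = 1·639 + 18; 639 = 35·18 + 9; 18 = 2·9 + 0 → 9
gcd(9, 357309): 357309 = 39701·9 + 0 → 9
gcd(9, 24795): 24795 = 2755·9 + 0 → 9

9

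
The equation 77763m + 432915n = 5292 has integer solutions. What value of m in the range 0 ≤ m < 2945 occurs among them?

824

Reduce mod 432915: 77763m ≡ 5292 (mod 432915). With g = gcd(77763, 432915) = 147 dividing 5292, divide through: 529m ≡ 36 (mod 2945).
Since gcd(529, 2945) = 1, m ≡ 36·(529)⁻¹ ≡ 824 (mod 2945). Smallest non-negative: 824.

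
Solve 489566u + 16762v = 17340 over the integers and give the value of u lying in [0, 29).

5

Euclid: 489566 = 29·16762 + 3468; 16762 = 4·3468 + 2890; 3468 = 1·2890 + 578; 2890 = 5·578 + 0 → gcd = 578; 17340 = 578·30.
Back-substitution yields 489566·(5) + 16762·(-146) = 578, so one solution is u = 5·30 = 150, v = -146·30 = -4380.
Solutions in u differ by 16762/578 = 29; the one in [0, 29) is 150 mod 29 = 5.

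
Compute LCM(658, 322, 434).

469154

lcm(658, 322) = 658·322/gcd = 211876/14 = 15134
lcm(15134, 434) = 15134·434/gcd = 6568156/14 = 469154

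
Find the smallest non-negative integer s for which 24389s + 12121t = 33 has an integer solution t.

3216

gcd(24389, 12121) = 1 (Euclid: 24389 = 2·12121 + 147; 12121 = 82·147 + 67; 147 = 2·67 + 13; 67 = 5·13 + 2; 13 = 6·2 + 1; 2 = 2·1 + 0), and 1 | 33.
Extended Euclid: 24389·(5607) + 12121·(-11282) = 1. Scale by 33: s₀ = 185031.
General solution s = s₀ + 12121k; reducing mod 12121 gives s = 3216 (and t = -6471).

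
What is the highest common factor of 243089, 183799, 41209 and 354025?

49

243089 = 7² · 11² · 41; 183799 = 7² · 11² · 31; 41209 = 7² · 29²; 354025 = 5² · 7² · 17²
gcd takes min exponent of each prime: 7² = 49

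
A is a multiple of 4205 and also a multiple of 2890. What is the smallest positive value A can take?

2430490

gcd first: 4205 = 1·2890 + 1315; 2890 = 2·1315 + 260; 1315 = 5·260 + 15; 260 = 17·15 + 5; 15 = 3·5 + 0 → gcd = 5
lcm = 4205·2890/gcd = 12152450/5 = 2430490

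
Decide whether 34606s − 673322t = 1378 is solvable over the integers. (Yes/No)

gcd(34606, 673322): 673322 = 19·34606 + 15808; 34606 = 2·15808 + 2990; 15808 = 5·2990 + 858; 2990 = 3·858 + 416; 858 = 2·416 + 26; 416 = 16·26 + 0 → 26
26 divides 1378, so a solution exists.

Yes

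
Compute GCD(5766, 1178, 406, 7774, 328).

gcd(5766, 1178): 5766 = 4·1178 + 1054; 1178 = 1·1054 + 124; 1054 = 8·124 + 62; 124 = 2·62 + 0 → 62
gcd(62, 406): 406 = 6·62 + 34; 62 = 1·34 + 28; 34 = 1·28 + 6; 28 = 4·6 + 4; 6 = 1·4 + 2; 4 = 2·2 + 0 → 2
gcd(2, 7774): 7774 = 3887·2 + 0 → 2
gcd(2, 328): 328 = 164·2 + 0 → 2

2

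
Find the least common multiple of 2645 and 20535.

2645 = 5 · 23²; 20535 = 3 · 5 · 37²
max exponents: 3 · 5 · 23² · 37² = 10863015

10863015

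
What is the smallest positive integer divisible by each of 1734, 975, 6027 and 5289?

lcm(1734, 975) = 1734·975/gcd = 1690650/3 = 563550
lcm(563550, 6027) = 563550·6027/gcd = 3396515850/3 = 1132171950
lcm(1132171950, 5289) = 1132171950·5289/gcd = 5988057443550/123 = 48683393850

48683393850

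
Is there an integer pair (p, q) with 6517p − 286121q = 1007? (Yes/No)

Yes

By Bézout, 6517p − 286121q = 1007 has integer solutions iff gcd(6517, 286121) | 1007.
Euclid: 286121 = 43·6517 + 5890; 6517 = 1·5890 + 627; 5890 = 9·627 + 247; 627 = 2·247 + 133; 247 = 1·133 + 114; 133 = 1·114 + 19; 114 = 6·19 + 0. gcd = 19; 1007 mod 19 = 0. Yes.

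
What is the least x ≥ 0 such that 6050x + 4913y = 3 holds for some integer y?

4563

gcd(6050, 4913) = 1 (Euclid: 6050 = 1·4913 + 1137; 4913 = 4·1137 + 365; 1137 = 3·365 + 42; 365 = 8·42 + 29; 42 = 1·29 + 13; 29 = 2·13 + 3; 13 = 4·3 + 1; 3 = 3·1 + 0), and 1 | 3.
Extended Euclid: 6050·(1521) + 4913·(-1873) = 1. Scale by 3: x₀ = 4563.
General solution x = x₀ + 4913t; reducing mod 4913 gives x = 4563 (and y = -5619).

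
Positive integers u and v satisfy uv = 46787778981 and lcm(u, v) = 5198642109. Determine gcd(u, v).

9

gcd·lcm = product, so gcd = 46787778981/5198642109 = 9.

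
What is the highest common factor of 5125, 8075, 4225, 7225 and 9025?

gcd(5125, 8075): 8075 = 1·5125 + 2950; 5125 = 1·2950 + 2175; 2950 = 1·2175 + 775; 2175 = 2·775 + 625; 775 = 1·625 + 150; 625 = 4·150 + 25; 150 = 6·25 + 0 → 25
gcd(25, 4225): 4225 = 169·25 + 0 → 25
gcd(25, 7225): 7225 = 289·25 + 0 → 25
gcd(25, 9025): 9025 = 361·25 + 0 → 25

25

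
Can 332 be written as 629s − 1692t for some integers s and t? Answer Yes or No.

gcd(629, 1692): 1692 = 2·629 + 434; 629 = 1·434 + 195; 434 = 2·195 + 44; 195 = 4·44 + 19; 44 = 2·19 + 6; 19 = 3·6 + 1; 6 = 6·1 + 0 → 1
1 divides 332, so a solution exists.

Yes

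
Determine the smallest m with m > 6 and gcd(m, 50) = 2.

50 = 2·25. Any m with gcd(m, 50) = 2 is a multiple of 2, say 2s, with s coprime to 25.
Need s > 6/2, so s ≥ 4. First s ≥ 4 with gcd(s, 25) = 1 is s = 4. Thus m = 2·4 = 8.

8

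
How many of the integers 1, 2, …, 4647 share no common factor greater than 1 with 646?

Prime factors of 646: 2, 17, 19. Count integers ≤ 4647 divisible by none of them.
By inclusion–exclusion: 4647 − ⌊4647/2⌋ − ⌊4647/17⌋ − ⌊4647/19⌋ + ⌊4647/34⌋ + ⌊4647/38⌋ + ⌊4647/323⌋ − ⌊4647/646⌋ = 2072.

2072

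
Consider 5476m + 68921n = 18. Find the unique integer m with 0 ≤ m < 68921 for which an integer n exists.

17998

gcd(5476, 68921) = 1 (Euclid: 68921 = 12·5476 + 3209; 5476 = 1·3209 + 2267; 3209 = 1·2267 + 942; 2267 = 2·942 + 383; 942 = 2·383 + 176; 383 = 2·176 + 31; 176 = 5·31 + 21; 31 = 1·21 + 10; 21 = 2·10 + 1; 10 = 10·1 + 0), and 1 | 18.
Extended Euclid: 5476·(-6658) + 68921·(529) = 1. Scale by 18: m₀ = -119844.
General solution m = m₀ + 68921t; reducing mod 68921 gives m = 17998 (and n = -1430).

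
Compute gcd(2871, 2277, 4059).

99

2871 = 3² · 11 · 29; 2277 = 3² · 11 · 23; 4059 = 3² · 11 · 41
gcd takes min exponent of each prime: 3² · 11 = 99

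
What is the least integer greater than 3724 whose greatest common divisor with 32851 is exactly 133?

3857

32851 = 133·247. Any m with gcd(m, 32851) = 133 is a multiple of 133, say 133s, with s coprime to 247.
Need s > 3724/133, so s ≥ 29. First s ≥ 29 with gcd(s, 247) = 1 is s = 29. Thus m = 133·29 = 3857.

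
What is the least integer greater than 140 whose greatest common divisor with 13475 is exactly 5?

13475 = 5·2695. Any t with gcd(t, 13475) = 5 is a multiple of 5, say 5s, with s coprime to 2695.
Need s > 140/5, so s ≥ 29. First s ≥ 29 with gcd(s, 2695) = 1 is s = 29. Thus t = 5·29 = 145.

145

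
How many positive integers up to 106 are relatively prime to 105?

105 = 3·5·7. Inclusion–exclusion on these primes:
106 − ⌊106/3⌋ − ⌊106/5⌋ − ⌊106/7⌋ + ⌊106/15⌋ + ⌊106/21⌋ + ⌊106/35⌋ − ⌊106/105⌋ = 49

49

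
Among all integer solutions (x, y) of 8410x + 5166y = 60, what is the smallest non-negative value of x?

Reduce mod 5166: 8410x ≡ 60 (mod 5166). With g = gcd(8410, 5166) = 2 dividing 60, divide through: 4205x ≡ 30 (mod 2583).
Since gcd(4205, 2583) = 1, x ≡ 30·(4205)⁻¹ ≡ 258 (mod 2583). Smallest non-negative: 258.

258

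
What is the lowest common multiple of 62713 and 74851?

62713 = 7 · 17² · 31; 74851 = 7 · 17² · 37
max exponents: 7 · 17² · 31 · 37 = 2320381

2320381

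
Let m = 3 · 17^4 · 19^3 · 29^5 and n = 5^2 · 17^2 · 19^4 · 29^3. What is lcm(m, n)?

16744082000973518175

max exponent per prime: 3 · 5^2 · 17^4 · 19^4 · 29^5 = 16744082000973518175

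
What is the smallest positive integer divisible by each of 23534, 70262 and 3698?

826772954

23534 = 2 · 7 · 41²; 70262 = 2 · 19 · 43²; 3698 = 2 · 43²
lcm takes max exponent of each prime: 2 · 7 · 19 · 41² · 43² = 826772954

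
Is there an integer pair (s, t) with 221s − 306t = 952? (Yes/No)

By Bézout, 221s − 306t = 952 has integer solutions iff gcd(221, 306) | 952.
Euclid: 306 = 1·221 + 85; 221 = 2·85 + 51; 85 = 1·51 + 34; 51 = 1·34 + 17; 34 = 2·17 + 0. gcd = 17; 952 mod 17 = 0. Yes.

Yes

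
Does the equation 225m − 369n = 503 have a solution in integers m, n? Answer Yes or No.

gcd(225, 369): 369 = 1·225 + 144; 225 = 1·144 + 81; 144 = 1·81 + 63; 81 = 1·63 + 18; 63 = 3·18 + 9; 18 = 2·9 + 0 → 9
9 does not divide 503, so a solution does not exist.

No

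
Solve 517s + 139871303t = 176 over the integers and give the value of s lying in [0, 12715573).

Euclid: 139871303 = 270544·517 + 55; 517 = 9·55 + 22; 55 = 2·22 + 11; 22 = 2·11 + 0 → gcd = 11; 176 = 11·16.
Back-substitution yields 517·(-5140338) + 139871303·(19) = 11, so one solution is s = -5140338·16 = -82245408, t = 19·16 = 304.
Solutions in s differ by 139871303/11 = 12715573; the one in [0, 12715573) is -82245408 mod 12715573 = 6763603.

6763603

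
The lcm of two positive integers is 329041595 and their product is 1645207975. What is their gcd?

5

From gcd × lcm = uv: gcd = 1645207975 / 329041595 = 5.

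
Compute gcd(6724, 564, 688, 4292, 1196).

4

gcd(6724, 564): 6724 = 11·564 + 520; 564 = 1·520 + 44; 520 = 11·44 + 36; 44 = 1·36 + 8; 36 = 4·8 + 4; 8 = 2·4 + 0 → 4
gcd(4, 688): 688 = 172·4 + 0 → 4
gcd(4, 4292): 4292 = 1073·4 + 0 → 4
gcd(4, 1196): 1196 = 299·4 + 0 → 4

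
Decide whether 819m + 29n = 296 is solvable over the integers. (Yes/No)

Yes

By Bézout, 819m + 29n = 296 has integer solutions iff gcd(819, 29) | 296.
Euclid: 819 = 28·29 + 7; 29 = 4·7 + 1; 7 = 7·1 + 0. gcd = 1; 296 mod 1 = 0. Yes.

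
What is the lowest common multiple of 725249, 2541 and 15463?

581553239883

725249 = 7² · 19² · 41; 2541 = 3 · 7 · 11²; 15463 = 7 · 47²
lcm takes max exponent of each prime: 3 · 7² · 11² · 19² · 41 · 47² = 581553239883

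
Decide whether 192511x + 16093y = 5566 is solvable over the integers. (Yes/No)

Yes

By Bézout, 192511x + 16093y = 5566 has integer solutions iff gcd(192511, 16093) | 5566.
Euclid: 192511 = 11·16093 + 15488; 16093 = 1·15488 + 605; 15488 = 25·605 + 363; 605 = 1·363 + 242; 363 = 1·242 + 121; 242 = 2·121 + 0. gcd = 121; 5566 mod 121 = 0. Yes.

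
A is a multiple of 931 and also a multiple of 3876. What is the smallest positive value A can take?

189924

gcd first: 3876 = 4·931 + 152; 931 = 6·152 + 19; 152 = 8·19 + 0 → gcd = 19
lcm = 931·3876/gcd = 3608556/19 = 189924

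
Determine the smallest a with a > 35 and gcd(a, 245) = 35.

70

245 = 35·7. Any a with gcd(a, 245) = 35 is a multiple of 35, say 35s, with s coprime to 7.
Need s > 35/35, so s ≥ 2. First s ≥ 2 with gcd(s, 7) = 1 is s = 2. Thus a = 35·2 = 70.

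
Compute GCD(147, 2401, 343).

49

gcd(147, 2401): 2401 = 16·147 + 49; 147 = 3·49 + 0 → 49
gcd(49, 343): 343 = 7·49 + 0 → 49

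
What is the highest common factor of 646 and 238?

Euclid: 646 = 2·238 + 170; 238 = 1·170 + 68; 170 = 2·68 + 34; 68 = 2·34 + 0. Last nonzero remainder: 34.

34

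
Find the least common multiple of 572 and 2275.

572 = 2² · 11 · 13; 2275 = 5² · 7 · 13
max exponents: 2² · 5² · 7 · 11 · 13 = 100100

100100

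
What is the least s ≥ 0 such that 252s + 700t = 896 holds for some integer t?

Reduce mod 700: 252s ≡ 896 (mod 700). With g = gcd(252, 700) = 28 dividing 896, divide through: 9s ≡ 32 (mod 25).
Since gcd(9, 25) = 1, s ≡ 32·(9)⁻¹ ≡ 23 (mod 25). Smallest non-negative: 23.

23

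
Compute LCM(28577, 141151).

237274831

28577 = 17 · 41²; 141151 = 17 · 19² · 23
max exponents: 17 · 19² · 23 · 41² = 237274831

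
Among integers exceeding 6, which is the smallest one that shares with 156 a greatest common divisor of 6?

18

156 = 6·26. Any k with gcd(k, 156) = 6 is a multiple of 6, say 6s, with s coprime to 26.
Need s > 6/6, so s ≥ 2. First s ≥ 2 with gcd(s, 26) = 1 is s = 3. Thus k = 6·3 = 18.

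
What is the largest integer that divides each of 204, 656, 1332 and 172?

4

gcd(204, 656): 656 = 3·204 + 44; 204 = 4·44 + 28; 44 = 1·28 + 16; 28 = 1·16 + 12; 16 = 1·12 + 4; 12 = 3·4 + 0 → 4
gcd(4, 1332): 1332 = 333·4 + 0 → 4
gcd(4, 172): 172 = 43·4 + 0 → 4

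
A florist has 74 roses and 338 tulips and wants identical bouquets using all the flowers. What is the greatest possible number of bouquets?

2

74 = 2 · 37
338 = 2 · 13²
Common: 2 = 2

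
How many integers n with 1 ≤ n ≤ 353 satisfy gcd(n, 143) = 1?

143 = 11·13. Inclusion–exclusion on these primes:
353 − ⌊353/11⌋ − ⌊353/13⌋ + ⌊353/143⌋ = 296

296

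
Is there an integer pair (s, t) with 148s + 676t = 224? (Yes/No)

gcd(148, 676): 676 = 4·148 + 84; 148 = 1·84 + 64; 84 = 1·64 + 20; 64 = 3·20 + 4; 20 = 5·4 + 0 → 4
4 divides 224, so a solution exists.

Yes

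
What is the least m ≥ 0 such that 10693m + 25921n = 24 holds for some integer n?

7762

Euclid: 25921 = 2·10693 + 4535; 10693 = 2·4535 + 1623; 4535 = 2·1623 + 1289; 1623 = 1·1289 + 334; 1289 = 3·334 + 287; 334 = 1·287 + 47; 287 = 6·47 + 5; 47 = 9·5 + 2; 5 = 2·2 + 1; 2 = 2·1 + 0 → gcd = 1; 24 = 1·24.
Back-substitution yields 10693·(-10477) + 25921·(4322) = 1, so one solution is m = -10477·24 = -251448, n = 4322·24 = 103728.
Solutions in m differ by 25921/1 = 25921; the one in [0, 25921) is -251448 mod 25921 = 7762.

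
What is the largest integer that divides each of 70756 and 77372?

70756 = 2² · 7² · 19²
77372 = 2² · 23 · 29²
Common: 2² = 4

4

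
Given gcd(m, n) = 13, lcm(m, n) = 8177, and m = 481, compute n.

m·n = gcd·lcm = 13·8177 = 106301, so n = 106301/481 = 221.

221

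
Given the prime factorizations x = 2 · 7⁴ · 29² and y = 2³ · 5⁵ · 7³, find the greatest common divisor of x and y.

min exponent per shared prime: 2 · 7³ = 686

686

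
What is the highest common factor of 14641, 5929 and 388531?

121

gcd(14641, 5929): 14641 = 2·5929 + 2783; 5929 = 2·2783 + 363; 2783 = 7·363 + 242; 363 = 1·242 + 121; 242 = 2·121 + 0 → 121
gcd(121, 388531): 388531 = 3211·121 + 0 → 121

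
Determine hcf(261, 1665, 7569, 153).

gcd(261, 1665): 1665 = 6·261 + 99; 261 = 2·99 + 63; 99 = 1·63 + 36; 63 = 1·36 + 27; 36 = 1·27 + 9; 27 = 3·9 + 0 → 9
gcd(9, 7569): 7569 = 841·9 + 0 → 9
gcd(9, 153): 153 = 17·9 + 0 → 9

9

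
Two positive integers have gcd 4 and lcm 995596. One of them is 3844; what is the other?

1036

p·q = gcd·lcm = 4·995596 = 3982384, so q = 3982384/3844 = 1036.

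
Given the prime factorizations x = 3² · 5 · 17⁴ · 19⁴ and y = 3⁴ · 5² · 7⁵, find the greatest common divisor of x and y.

45

min exponent per shared prime: 3² · 5 = 45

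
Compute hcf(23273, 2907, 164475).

17

gcd(23273, 2907): 23273 = 8·2907 + 17; 2907 = 171·17 + 0 → 17
gcd(17, 164475): 164475 = 9675·17 + 0 → 17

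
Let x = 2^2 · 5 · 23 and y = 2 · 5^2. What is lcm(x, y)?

max exponent per prime: 2^2 · 5^2 · 23 = 2300

2300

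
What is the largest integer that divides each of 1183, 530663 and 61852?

7

gcd(1183, 530663): 530663 = 448·1183 + 679; 1183 = 1·679 + 504; 679 = 1·504 + 175; 504 = 2·175 + 154; 175 = 1·154 + 21; 154 = 7·21 + 7; 21 = 3·7 + 0 → 7
gcd(7, 61852): 61852 = 8836·7 + 0 → 7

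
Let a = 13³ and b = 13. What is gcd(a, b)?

min exponent per shared prime: 13 = 13

13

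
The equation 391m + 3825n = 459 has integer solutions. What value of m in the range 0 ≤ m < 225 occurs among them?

gcd(391, 3825) = 17 (Euclid: 3825 = 9·391 + 306; 391 = 1·306 + 85; 306 = 3·85 + 51; 85 = 1·51 + 34; 51 = 1·34 + 17; 34 = 2·17 + 0), and 17 | 459.
Extended Euclid: 391·(-88) + 3825·(9) = 17. Scale by 27: m₀ = -2376.
General solution m = m₀ + 225t; reducing mod 225 gives m = 99 (and n = -10).

99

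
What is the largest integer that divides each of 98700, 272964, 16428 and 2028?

12

98700 = 2² · 3 · 5² · 7 · 47; 272964 = 2² · 3 · 23² · 43; 16428 = 2² · 3 · 37²; 2028 = 2² · 3 · 13²
gcd takes min exponent of each prime: 2² · 3 = 12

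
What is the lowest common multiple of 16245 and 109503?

gcd first: 109503 = 6·16245 + 12033; 16245 = 1·12033 + 4212; 12033 = 2·4212 + 3609; 4212 = 1·3609 + 603; 3609 = 5·603 + 594; 603 = 1·594 + 9; 594 = 66·9 + 0 → gcd = 9
lcm = 16245·109503/gcd = 1778876235/9 = 197652915

197652915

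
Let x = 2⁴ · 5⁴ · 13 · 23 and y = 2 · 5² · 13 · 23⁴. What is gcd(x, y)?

14950

min exponent per shared prime: 2 · 5² · 13 · 23 = 14950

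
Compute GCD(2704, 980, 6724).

gcd(2704, 980): 2704 = 2·980 + 744; 980 = 1·744 + 236; 744 = 3·236 + 36; 236 = 6·36 + 20; 36 = 1·20 + 16; 20 = 1·16 + 4; 16 = 4·4 + 0 → 4
gcd(4, 6724): 6724 = 1681·4 + 0 → 4

4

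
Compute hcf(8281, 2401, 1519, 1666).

49

gcd(8281, 2401): 8281 = 3·2401 + 1078; 2401 = 2·1078 + 245; 1078 = 4·245 + 98; 245 = 2·98 + 49; 98 = 2·49 + 0 → 49
gcd(49, 1519): 1519 = 31·49 + 0 → 49
gcd(49, 1666): 1666 = 34·49 + 0 → 49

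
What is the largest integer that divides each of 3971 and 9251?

Euclid: 9251 = 2·3971 + 1309; 3971 = 3·1309 + 44; 1309 = 29·44 + 33; 44 = 1·33 + 11; 33 = 3·11 + 0. Last nonzero remainder: 11.

11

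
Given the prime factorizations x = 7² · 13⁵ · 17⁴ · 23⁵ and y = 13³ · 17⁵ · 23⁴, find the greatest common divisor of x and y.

51349602553717

min exponent per shared prime: 13³ · 17⁴ · 23⁴ = 51349602553717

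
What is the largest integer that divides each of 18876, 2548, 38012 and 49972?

52

gcd(18876, 2548): 18876 = 7·2548 + 1040; 2548 = 2·1040 + 468; 1040 = 2·468 + 104; 468 = 4·104 + 52; 104 = 2·52 + 0 → 52
gcd(52, 38012): 38012 = 731·52 + 0 → 52
gcd(52, 49972): 49972 = 961·52 + 0 → 52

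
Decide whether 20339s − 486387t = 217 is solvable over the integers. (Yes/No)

No

gcd(20339, 486387): 486387 = 23·20339 + 18590; 20339 = 1·18590 + 1749; 18590 = 10·1749 + 1100; 1749 = 1·1100 + 649; 1100 = 1·649 + 451; 649 = 1·451 + 198; 451 = 2·198 + 55; 198 = 3·55 + 33; 55 = 1·33 + 22; 33 = 1·22 + 11; 22 = 2·11 + 0 → 11
11 does not divide 217, so a solution does not exist.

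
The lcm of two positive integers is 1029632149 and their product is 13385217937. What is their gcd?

From gcd × lcm = uv: gcd = 13385217937 / 1029632149 = 13.

13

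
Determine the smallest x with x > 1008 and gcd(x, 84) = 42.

84 = 42·2. Any x with gcd(x, 84) = 42 is a multiple of 42, say 42s, with s coprime to 2.
Need s > 1008/42, so s ≥ 25. First s ≥ 25 with gcd(s, 2) = 1 is s = 25. Thus x = 42·25 = 1050.

1050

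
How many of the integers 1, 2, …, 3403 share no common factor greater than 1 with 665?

665 = 5·7·19. Inclusion–exclusion on these primes:
3403 − ⌊3403/5⌋ − ⌊3403/7⌋ − ⌊3403/19⌋ + ⌊3403/35⌋ + ⌊3403/95⌋ + ⌊3403/133⌋ − ⌊3403/665⌋ = 2210

2210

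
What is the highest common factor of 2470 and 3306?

38

Euclid: 3306 = 1·2470 + 836; 2470 = 2·836 + 798; 836 = 1·798 + 38; 798 = 21·38 + 0. Last nonzero remainder: 38.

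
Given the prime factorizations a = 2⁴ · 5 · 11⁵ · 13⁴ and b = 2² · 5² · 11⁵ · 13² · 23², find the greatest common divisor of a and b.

min exponent per shared prime: 2² · 5 · 11⁵ · 13² = 544352380

544352380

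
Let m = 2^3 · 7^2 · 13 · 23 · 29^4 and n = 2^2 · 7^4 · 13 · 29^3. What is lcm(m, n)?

max exponent per prime: 2^3 · 7^4 · 13 · 23 · 29^4 = 4062050580952

4062050580952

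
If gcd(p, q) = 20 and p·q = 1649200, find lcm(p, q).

gcd·lcm = product, so lcm = 1649200/20 = 82460.

82460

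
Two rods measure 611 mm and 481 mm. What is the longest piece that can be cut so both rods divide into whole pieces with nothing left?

Euclid: 611 = 1·481 + 130; 481 = 3·130 + 91; 130 = 1·91 + 39; 91 = 2·39 + 13; 39 = 3·13 + 0. Last nonzero remainder: 13.

13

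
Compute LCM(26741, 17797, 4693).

13215642869

lcm(26741, 17797) = 26741·17797/gcd = 475909577/13 = 36608429
lcm(36608429, 4693) = 36608429·4693/gcd = 171803357297/13 = 13215642869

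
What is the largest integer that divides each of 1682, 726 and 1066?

gcd(1682, 726): 1682 = 2·726 + 230; 726 = 3·230 + 36; 230 = 6·36 + 14; 36 = 2·14 + 8; 14 = 1·8 + 6; 8 = 1·6 + 2; 6 = 3·2 + 0 → 2
gcd(2, 1066): 1066 = 533·2 + 0 → 2

2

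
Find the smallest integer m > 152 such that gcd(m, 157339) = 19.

171

157339 = 19·8281. Any m with gcd(m, 157339) = 19 is a multiple of 19, say 19s, with s coprime to 8281.
Need s > 152/19, so s ≥ 9. First s ≥ 9 with gcd(s, 8281) = 1 is s = 9. Thus m = 19·9 = 171.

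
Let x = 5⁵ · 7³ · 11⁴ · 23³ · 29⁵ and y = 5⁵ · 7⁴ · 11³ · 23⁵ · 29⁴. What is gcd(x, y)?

min exponent per shared prime: 5⁵ · 7³ · 11³ · 23³ · 29⁴ = 12277153811803409375

12277153811803409375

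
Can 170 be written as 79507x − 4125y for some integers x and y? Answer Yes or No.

By Bézout, 79507x − 4125y = 170 has integer solutions iff gcd(79507, 4125) | 170.
Euclid: 79507 = 19·4125 + 1132; 4125 = 3·1132 + 729; 1132 = 1·729 + 403; 729 = 1·403 + 326; 403 = 1·326 + 77; 326 = 4·77 + 18; 77 = 4·18 + 5; 18 = 3·5 + 3; 5 = 1·3 + 2; 3 = 1·2 + 1; 2 = 2·1 + 0. gcd = 1; 170 mod 1 = 0. Yes.

Yes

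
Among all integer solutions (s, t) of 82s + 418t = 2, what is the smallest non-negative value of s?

51

Euclid: 418 = 5·82 + 8; 82 = 10·8 + 2; 8 = 4·2 + 0 → gcd = 2; 2 = 2·1.
Back-substitution yields 82·(51) + 418·(-10) = 2, so one solution is s = 51·1 = 51, t = -10·1 = -10.
Solutions in s differ by 418/2 = 209; the one in [0, 209) is 51 mod 209 = 51.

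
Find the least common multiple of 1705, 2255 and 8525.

349525

1705 = 5 · 11 · 31; 2255 = 5 · 11 · 41; 8525 = 5² · 11 · 31
lcm takes max exponent of each prime: 5² · 11 · 31 · 41 = 349525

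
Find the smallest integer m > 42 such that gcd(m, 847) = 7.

49

Multiples of 7 above 42: 7·7, 7·8, … . Need the cofactor coprime to 847/7 = 121.
Checking s = 7, 8, … the first with gcd(s, 121) = 1 is s = 7, giving 49.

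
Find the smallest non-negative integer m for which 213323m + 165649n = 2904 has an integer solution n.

556

Euclid: 213323 = 1·165649 + 47674; 165649 = 3·47674 + 22627; 47674 = 2·22627 + 2420; 22627 = 9·2420 + 847; 2420 = 2·847 + 726; 847 = 1·726 + 121; 726 = 6·121 + 0 → gcd = 121; 2904 = 121·24.
Back-substitution yields 213323·(-205) + 165649·(264) = 121, so one solution is m = -205·24 = -4920, n = 264·24 = 6336.
Solutions in m differ by 165649/121 = 1369; the one in [0, 1369) is -4920 mod 1369 = 556.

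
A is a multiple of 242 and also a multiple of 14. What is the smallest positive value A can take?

242 = 2 · 11²; 14 = 2 · 7
max exponents: 2 · 7 · 11² = 1694

1694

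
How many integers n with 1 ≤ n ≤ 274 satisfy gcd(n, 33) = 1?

Prime factors of 33: 3, 11. Count integers ≤ 274 divisible by none of them.
By inclusion–exclusion: 274 − ⌊274/3⌋ − ⌊274/11⌋ + ⌊274/33⌋ = 167.

167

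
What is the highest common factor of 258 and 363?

258 = 2 · 3 · 43
363 = 3 · 11²
Common: 3 = 3

3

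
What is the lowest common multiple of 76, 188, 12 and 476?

1275204

76 = 2² · 19; 188 = 2² · 47; 12 = 2² · 3; 476 = 2² · 7 · 17
lcm takes max exponent of each prime: 2² · 3 · 7 · 17 · 19 · 47 = 1275204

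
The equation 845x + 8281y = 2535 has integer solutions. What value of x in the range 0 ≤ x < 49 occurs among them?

Reduce mod 8281: 845x ≡ 2535 (mod 8281). With g = gcd(845, 8281) = 169 dividing 2535, divide through: 5x ≡ 15 (mod 49).
Since gcd(5, 49) = 1, x ≡ 15·(5)⁻¹ ≡ 3 (mod 49). Smallest non-negative: 3.

3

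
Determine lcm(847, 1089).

7623

gcd first: 1089 = 1·847 + 242; 847 = 3·242 + 121; 242 = 2·121 + 0 → gcd = 121
lcm = 847·1089/gcd = 922383/121 = 7623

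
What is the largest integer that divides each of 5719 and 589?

Euclid: 5719 = 9·589 + 418; 589 = 1·418 + 171; 418 = 2·171 + 76; 171 = 2·76 + 19; 76 = 4·19 + 0. Last nonzero remainder: 19.

19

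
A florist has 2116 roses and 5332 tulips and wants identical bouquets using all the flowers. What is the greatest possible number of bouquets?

Euclid: 5332 = 2·2116 + 1100; 2116 = 1·1100 + 1016; 1100 = 1·1016 + 84; 1016 = 12·84 + 8; 84 = 10·8 + 4; 8 = 2·4 + 0. Last nonzero remainder: 4.

4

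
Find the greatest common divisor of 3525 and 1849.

1

3525 = 3 · 5² · 47
1849 = 43²
Common: 1 = 1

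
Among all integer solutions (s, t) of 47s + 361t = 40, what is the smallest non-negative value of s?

Euclid: 361 = 7·47 + 32; 47 = 1·32 + 15; 32 = 2·15 + 2; 15 = 7·2 + 1; 2 = 2·1 + 0 → gcd = 1; 40 = 1·40.
Back-substitution yields 47·(169) + 361·(-22) = 1, so one solution is s = 169·40 = 6760, t = -22·40 = -880.
Solutions in s differ by 361/1 = 361; the one in [0, 361) is 6760 mod 361 = 262.

262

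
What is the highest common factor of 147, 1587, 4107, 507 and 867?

3

gcd(147, 1587): 1587 = 10·147 + 117; 147 = 1·117 + 30; 117 = 3·30 + 27; 30 = 1·27 + 3; 27 = 9·3 + 0 → 3
gcd(3, 4107): 4107 = 1369·3 + 0 → 3
gcd(3, 507): 507 = 169·3 + 0 → 3
gcd(3, 867): 867 = 289·3 + 0 → 3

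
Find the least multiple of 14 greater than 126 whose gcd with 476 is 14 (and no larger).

154

gcd(a, 476) = 14 forces 14 | a; write a = 14s. Then gcd(14s, 14·34) = 14·gcd(s, 34), so need gcd(s, 34) = 1.
14s > 126 gives s ≥ 10. The least s ≥ 10 coprime to 34 is 11, so a = 14·11 = 154.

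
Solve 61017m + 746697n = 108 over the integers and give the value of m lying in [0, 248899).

171411

Reduce mod 746697: 61017m ≡ 108 (mod 746697). With g = gcd(61017, 746697) = 3 dividing 108, divide through: 20339m ≡ 36 (mod 248899).
Since gcd(20339, 248899) = 1, m ≡ 36·(20339)⁻¹ ≡ 171411 (mod 248899). Smallest non-negative: 171411.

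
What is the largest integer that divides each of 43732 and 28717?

13

43732 = 2² · 13 · 29²
28717 = 13 · 47²
Common: 13 = 13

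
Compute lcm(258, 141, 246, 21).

258 = 2 · 3 · 43; 141 = 3 · 47; 246 = 2 · 3 · 41; 21 = 3 · 7
lcm takes max exponent of each prime: 2 · 3 · 7 · 41 · 43 · 47 = 3480162

3480162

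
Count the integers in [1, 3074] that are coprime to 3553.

Prime factors of 3553: 11, 17, 19. Count integers ≤ 3074 divisible by none of them.
By inclusion–exclusion: 3074 − ⌊3074/11⌋ − ⌊3074/17⌋ − ⌊3074/19⌋ + ⌊3074/187⌋ + ⌊3074/209⌋ + ⌊3074/323⌋ − ⌊3074/3553⌋ = 2493.

2493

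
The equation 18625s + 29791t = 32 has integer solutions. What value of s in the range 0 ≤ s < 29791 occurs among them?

gcd(18625, 29791) = 1 (Euclid: 29791 = 1·18625 + 11166; 18625 = 1·11166 + 7459; 11166 = 1·7459 + 3707; 7459 = 2·3707 + 45; 3707 = 82·45 + 17; 45 = 2·17 + 11; 17 = 1·11 + 6; 11 = 1·6 + 5; 6 = 1·5 + 1; 5 = 5·1 + 0), and 1 | 32.
Extended Euclid: 18625·(-5296) + 29791·(3311) = 1. Scale by 32: s₀ = -169472.
General solution s = s₀ + 29791k; reducing mod 29791 gives s = 9274 (and t = -5798).

9274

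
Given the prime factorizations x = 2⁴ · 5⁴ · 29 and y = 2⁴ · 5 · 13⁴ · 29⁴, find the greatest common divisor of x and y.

2320

min exponent per shared prime: 2⁴ · 5 · 29 = 2320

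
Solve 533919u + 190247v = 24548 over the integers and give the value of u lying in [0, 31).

20

Reduce mod 190247: 533919u ≡ 24548 (mod 190247). With g = gcd(533919, 190247) = 6137 dividing 24548, divide through: 87u ≡ 4 (mod 31).
Since gcd(87, 31) = 1, u ≡ 4·(87)⁻¹ ≡ 20 (mod 31). Smallest non-negative: 20.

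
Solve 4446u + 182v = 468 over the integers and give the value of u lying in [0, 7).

6

Reduce mod 182: 4446u ≡ 468 (mod 182). With g = gcd(4446, 182) = 26 dividing 468, divide through: 171u ≡ 18 (mod 7).
Since gcd(171, 7) = 1, u ≡ 18·(171)⁻¹ ≡ 6 (mod 7). Smallest non-negative: 6.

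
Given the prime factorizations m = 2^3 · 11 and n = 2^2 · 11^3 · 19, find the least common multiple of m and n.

max exponent per prime: 2^3 · 11^3 · 19 = 202312

202312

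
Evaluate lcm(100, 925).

3700

100 = 2² · 5²; 925 = 5² · 37
max exponents: 2² · 5² · 37 = 3700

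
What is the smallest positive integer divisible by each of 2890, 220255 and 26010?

2890 = 2 · 5 · 17²; 220255 = 5 · 7² · 29 · 31; 26010 = 2 · 3² · 5 · 17²
lcm takes max exponent of each prime: 2 · 3² · 5 · 7² · 17² · 29 · 31 = 1145766510

1145766510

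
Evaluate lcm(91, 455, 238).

15470

91 = 7 · 13; 455 = 5 · 7 · 13; 238 = 2 · 7 · 17
lcm takes max exponent of each prime: 2 · 5 · 7 · 13 · 17 = 15470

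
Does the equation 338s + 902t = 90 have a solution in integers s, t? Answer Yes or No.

By Bézout, 338s + 902t = 90 has integer solutions iff gcd(338, 902) | 90.
Euclid: 902 = 2·338 + 226; 338 = 1·226 + 112; 226 = 2·112 + 2; 112 = 56·2 + 0. gcd = 2; 90 mod 2 = 0. Yes.

Yes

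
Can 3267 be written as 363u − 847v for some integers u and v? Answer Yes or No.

By Bézout, 363u − 847v = 3267 has integer solutions iff gcd(363, 847) | 3267.
Euclid: 847 = 2·363 + 121; 363 = 3·121 + 0. gcd = 121; 3267 mod 121 = 0. Yes.

Yes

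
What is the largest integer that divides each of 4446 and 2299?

Euclid: 4446 = 1·2299 + 2147; 2299 = 1·2147 + 152; 2147 = 14·152 + 19; 152 = 8·19 + 0. Last nonzero remainder: 19.

19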